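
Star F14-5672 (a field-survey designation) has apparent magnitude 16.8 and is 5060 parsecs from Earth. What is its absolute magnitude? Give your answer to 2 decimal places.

M ≈ 3.28

5 log₁₀(d/10 pc) = 5 log₁₀(5060) − 5 = 13.521
M = m − 5 log₁₀(d/10) = 16.8 − 13.521 = 3.279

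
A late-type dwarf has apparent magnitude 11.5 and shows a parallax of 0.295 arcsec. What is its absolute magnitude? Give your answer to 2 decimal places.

M ≈ 13.85

d = 1/p = 1/0.295″ = 3.390 pc
5 log₁₀(d/10 pc) = 5 log₁₀(3.390) − 5 = -2.349
M = m − 5 log₁₀(d/10) = 11.5 + 2.349 = 13.849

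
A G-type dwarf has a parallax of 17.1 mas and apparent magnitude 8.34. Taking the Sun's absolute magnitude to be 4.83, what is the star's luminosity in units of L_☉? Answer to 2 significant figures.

d = 1/p = 1000/17.1 mas = 58.48 pc
M = m − 5 log₁₀ d + 5 = 8.34 − 5·1.7670 + 5 = 4.505
M − M_☉ = 4.505 − 4.83 = -0.325
L/L_☉ = 10^(−0.4 × -0.325) = 1.349

L/L_☉ ≈ 1.3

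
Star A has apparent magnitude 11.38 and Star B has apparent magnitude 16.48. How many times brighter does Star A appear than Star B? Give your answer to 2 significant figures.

Δm = 11.38 − (16.48) = -5.10
Flux ratio = 10^(−0.4 Δm) = 10^(−0.4 × -5.10) = 10^2.040 = 109.6

110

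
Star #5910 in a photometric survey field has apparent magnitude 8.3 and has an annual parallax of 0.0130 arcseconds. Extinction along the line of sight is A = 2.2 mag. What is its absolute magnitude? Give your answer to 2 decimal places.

M ≈ 1.67

d = 1/p = 1/0.0130″ = 76.92 pc
5 log₁₀(d/10 pc) = 5 log₁₀(76.92) − 5 = 4.430
M = m − 5 log₁₀(d/10) − A = 8.3 − 4.430 − 2.2 = 1.670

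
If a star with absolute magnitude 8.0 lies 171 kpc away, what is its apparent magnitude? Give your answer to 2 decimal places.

m ≈ 29.16

d = 171 kpc = 171000 pc
m = M + 5 log₁₀ d − 5 = 8.0 + 5·5.2330 − 5 = 29.165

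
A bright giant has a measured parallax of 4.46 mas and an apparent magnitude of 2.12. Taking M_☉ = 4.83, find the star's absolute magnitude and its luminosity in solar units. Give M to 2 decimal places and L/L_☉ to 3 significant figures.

M ≈ -4.63; L/L_☉ ≈ 6100

d = 1/p = 1000/4.46 mas = 224.2 pc
M = m − 5 log₁₀ d + 5 = 2.12 − 5·2.3507 + 5 = -4.633
M − M_☉ = -4.633 − 4.83 = -9.463
L/L_☉ = 10^(−0.4 × -9.463) = 6100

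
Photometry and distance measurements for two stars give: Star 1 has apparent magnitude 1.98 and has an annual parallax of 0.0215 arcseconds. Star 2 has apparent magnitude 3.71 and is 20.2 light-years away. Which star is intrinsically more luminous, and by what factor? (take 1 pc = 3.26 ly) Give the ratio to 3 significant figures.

Star 1: d = 1/p = 1/0.0215″ = 46.51 pc
Star 1: M = m − 5 log₁₀ d + 5 = 1.98 − 5·1.6676 + 5 = -1.358
Star 2: d = 20.2 ly / 3.26 = 6.196 pc
Star 2: M = m − 5 log₁₀ d + 5 = 3.71 − 5·0.7921 + 5 = 4.749
ΔM = M_1 − M_2 = -1.358 − (4.749) = -6.107; smaller M is more luminous → Star 1.
L ratio = 10^(0.4 |ΔM|) = 10^2.443 = 277.2

Star 1 is more luminous, by a factor of 277.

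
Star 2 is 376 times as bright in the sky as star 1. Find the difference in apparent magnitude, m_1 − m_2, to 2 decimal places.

m_1 − m_2 ≈ 6.44

Pogson: Δm = −2.5 log₁₀(ratio) = −2.5 log₁₀(376) = −2.5 × 2.5752 = -6.438
Star 2 is brighter so has the smaller magnitude: m_1 − m_2 is positive.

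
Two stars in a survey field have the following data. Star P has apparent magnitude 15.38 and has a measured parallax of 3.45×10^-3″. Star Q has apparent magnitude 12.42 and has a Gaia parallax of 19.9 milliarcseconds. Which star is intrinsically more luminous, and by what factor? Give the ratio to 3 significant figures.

Star P: d = 1/p = 1/3.45×10^-3″ = 289.9 pc
Star P: M = m − 5 log₁₀ d + 5 = 15.38 − 5·2.4622 + 5 = 8.069
Star Q: p = 19.9 mas = 0.0199″ → d = 1/p = 50.25 pc
Star Q: M = m − 5 log₁₀ d + 5 = 12.42 − 5·1.7011 + 5 = 8.914
ΔM = M_P − M_Q = 8.069 − (8.914) = -0.845; smaller M is more luminous → Star P.
L ratio = 10^(0.4 |ΔM|) = 10^0.338 = 2.178

Star P is more luminous, by a factor of 2.18.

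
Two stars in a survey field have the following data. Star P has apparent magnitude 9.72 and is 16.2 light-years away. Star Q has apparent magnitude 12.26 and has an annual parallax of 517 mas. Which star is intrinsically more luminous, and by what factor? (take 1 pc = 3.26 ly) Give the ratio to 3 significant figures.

Star P is more luminous, by a factor of 68.5.

Star P: d = 16.2 ly / 3.26 = 4.969 pc
Star P: M = m − 5 log₁₀ d + 5 = 9.72 − 5·0.6963 + 5 = 11.239
Star Q: p = 517 mas = 0.517″ → d = 1/p = 1.934 pc
Star Q: M = m − 5 log₁₀ d + 5 = 12.26 − 5·0.2865 + 5 = 15.827
ΔM = M_P − M_Q = 11.239 − (15.827) = -4.589; smaller M is more luminous → Star P.
L ratio = 10^(0.4 |ΔM|) = 10^1.836 = 68.48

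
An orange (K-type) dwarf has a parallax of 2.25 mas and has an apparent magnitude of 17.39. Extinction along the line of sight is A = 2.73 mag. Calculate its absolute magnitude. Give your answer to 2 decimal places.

p = 2.25 mas = 2.25×10^-3″ → d = 1/p = 444.4 pc
5 log₁₀(d/10 pc) = 5 log₁₀(444.4) − 5 = 8.239
M = m − 5 log₁₀(d/10) − A = 17.39 − 8.239 − 2.73 = 6.421

M ≈ 6.42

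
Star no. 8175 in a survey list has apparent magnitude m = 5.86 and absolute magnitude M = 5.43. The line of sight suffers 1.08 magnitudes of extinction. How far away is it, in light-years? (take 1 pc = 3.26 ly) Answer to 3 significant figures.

m − M = 5 log₁₀(d/10 pc) + A  ⇒  5.86 − (5.43) − 1.08 = 5 log₁₀(d/10)
-0.650 = 5 log₁₀(d/10)
log₁₀ d = (m − M − A)/5 + 1 = 0.8700
d = 10^0.8700 = 7.413 pc
= 24.17 ly

d ≈ 24.2 ly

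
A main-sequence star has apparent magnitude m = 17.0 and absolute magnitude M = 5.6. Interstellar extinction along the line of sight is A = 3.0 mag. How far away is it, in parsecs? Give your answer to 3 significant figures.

d ≈ 479 pc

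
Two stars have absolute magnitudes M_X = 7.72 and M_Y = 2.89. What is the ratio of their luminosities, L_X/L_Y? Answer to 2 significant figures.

ΔM = M_X − M_Y = 4.83
L_X/L_Y = 10^(−0.4 ΔM) = 10^-1.932 = 0.01169

L_X/L_Y ≈ 0.012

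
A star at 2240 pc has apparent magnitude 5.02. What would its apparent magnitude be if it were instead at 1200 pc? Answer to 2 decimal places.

m ≈ 3.66

Flux ∝ 1/d², so Δm = 5 log₁₀(d₂/d₁) = 5 log₁₀(1200/2240) = -1.355
m₂ = m₁ + Δm = 5.02 + (-1.355) = 3.665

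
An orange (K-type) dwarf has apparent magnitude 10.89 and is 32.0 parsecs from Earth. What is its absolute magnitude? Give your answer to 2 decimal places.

5 log₁₀(d/10 pc) = 5 log₁₀(32.00) − 5 = 2.526
M = m − 5 log₁₀(d/10) = 10.89 − 2.526 = 8.364

M ≈ 8.36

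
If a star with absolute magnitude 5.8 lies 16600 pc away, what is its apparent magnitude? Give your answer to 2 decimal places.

m = M + 5 log₁₀ d − 5 = 5.8 + 5·4.2201 − 5 = 21.901

m ≈ 21.90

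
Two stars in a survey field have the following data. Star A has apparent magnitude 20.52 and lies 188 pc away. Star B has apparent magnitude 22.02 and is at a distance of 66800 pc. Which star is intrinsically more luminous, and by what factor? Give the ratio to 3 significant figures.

Star B is more luminous, by a factor of 31700.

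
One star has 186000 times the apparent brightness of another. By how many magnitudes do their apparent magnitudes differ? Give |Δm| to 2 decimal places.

|Δm| ≈ 13.17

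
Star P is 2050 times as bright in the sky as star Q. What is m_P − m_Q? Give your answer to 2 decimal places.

m_P − m_Q ≈ -8.28

Pogson: Δm = −2.5 log₁₀(ratio) = −2.5 log₁₀(2050) = −2.5 × 3.3118 = -8.279
Star P is brighter, so it has the smaller magnitude: the difference is negative.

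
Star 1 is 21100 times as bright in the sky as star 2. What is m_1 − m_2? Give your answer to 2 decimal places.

m_1 − m_2 ≈ -10.81

Pogson: Δm = −2.5 log₁₀(ratio) = −2.5 log₁₀(21100) = −2.5 × 4.3243 = -10.811
Star 1 is brighter, so it has the smaller magnitude: the difference is negative.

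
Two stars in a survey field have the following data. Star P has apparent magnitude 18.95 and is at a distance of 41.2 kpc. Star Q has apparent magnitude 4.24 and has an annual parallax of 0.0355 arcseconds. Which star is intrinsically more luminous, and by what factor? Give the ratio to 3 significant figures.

Star P: d = 41.2 kpc = 41200 pc
Star P: M = m − 5 log₁₀ d + 5 = 18.95 − 5·4.6149 + 5 = 0.876
Star Q: d = 1/p = 1/0.0355″ = 28.17 pc
Star Q: M = m − 5 log₁₀ d + 5 = 4.24 − 5·1.4498 + 5 = 1.991
ΔM = M_P − M_Q = 0.876 − (1.991) = -1.116; smaller M is more luminous → Star P.
L ratio = 10^(0.4 |ΔM|) = 10^0.446 = 2.794

Star P is more luminous, by a factor of 2.79.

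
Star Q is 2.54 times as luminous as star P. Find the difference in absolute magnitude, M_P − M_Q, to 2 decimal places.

Pogson: ΔM = −2.5 log₁₀(ratio) = −2.5 log₁₀(2.54) = −2.5 × 0.4048 = -1.012
Star Q is brighter so has the smaller magnitude: M_P − M_Q is positive.

M_P − M_Q ≈ 1.01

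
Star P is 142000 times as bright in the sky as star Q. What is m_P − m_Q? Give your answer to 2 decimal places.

Pogson: Δm = −2.5 log₁₀(ratio) = −2.5 log₁₀(142000) = −2.5 × 5.1523 = -12.881
Star P is brighter, so it has the smaller magnitude: the difference is negative.

m_P − m_Q ≈ -12.88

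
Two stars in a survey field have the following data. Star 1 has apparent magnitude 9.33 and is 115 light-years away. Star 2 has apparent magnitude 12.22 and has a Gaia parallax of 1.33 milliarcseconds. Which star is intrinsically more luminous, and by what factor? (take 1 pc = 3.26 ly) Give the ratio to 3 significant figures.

Star 2 is more luminous, by a factor of 31.7.

Star 1: d = 115 ly / 3.26 = 35.28 pc
Star 1: M = m − 5 log₁₀ d + 5 = 9.33 − 5·1.5475 + 5 = 6.593
Star 2: p = 1.33 mas = 1.33×10^-3″ → d = 1/p = 751.9 pc
Star 2: M = m − 5 log₁₀ d + 5 = 12.22 − 5·2.8761 + 5 = 2.839
ΔM = M_1 − M_2 = 6.593 − (2.839) = 3.753; smaller M is more luminous → Star 2.
L ratio = 10^(0.4 |ΔM|) = 10^1.501 = 31.72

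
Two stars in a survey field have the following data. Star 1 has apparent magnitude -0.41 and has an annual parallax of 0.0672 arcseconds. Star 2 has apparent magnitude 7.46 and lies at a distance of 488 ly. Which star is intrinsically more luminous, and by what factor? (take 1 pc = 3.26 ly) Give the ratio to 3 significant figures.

Star 1 is more luminous, by a factor of 13.9.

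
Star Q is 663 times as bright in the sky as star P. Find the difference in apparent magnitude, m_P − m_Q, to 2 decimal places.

m_P − m_Q ≈ 7.05

Pogson: Δm = −2.5 log₁₀(ratio) = −2.5 log₁₀(663) = −2.5 × 2.8215 = -7.054
Star Q is brighter so has the smaller magnitude: m_P − m_Q is positive.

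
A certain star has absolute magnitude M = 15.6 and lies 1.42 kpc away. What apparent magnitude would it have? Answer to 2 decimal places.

m ≈ 26.36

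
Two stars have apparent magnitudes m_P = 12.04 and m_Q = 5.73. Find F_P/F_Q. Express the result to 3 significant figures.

F_P/F_Q ≈ 2.99×10^-3

Δm = 12.04 − (5.73) = 6.31
Flux ratio = 10^(−0.4 Δm) = 10^(−0.4 × 6.31) = 10^-2.524 = 2.992×10^-3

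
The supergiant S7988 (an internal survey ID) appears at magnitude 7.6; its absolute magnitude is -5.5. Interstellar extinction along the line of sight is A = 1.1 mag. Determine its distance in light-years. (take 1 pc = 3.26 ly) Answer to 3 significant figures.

m − M = 5 log₁₀(d/10 pc) + A  ⇒  7.6 − (-5.5) − 1.1 = 5 log₁₀(d/10)
12.000 = 5 log₁₀(d/10)
log₁₀ d = (m − M − A)/5 + 1 = 3.4000
d = 10^3.4000 = 2512 pc
= 8189 ly

d ≈ 8190 ly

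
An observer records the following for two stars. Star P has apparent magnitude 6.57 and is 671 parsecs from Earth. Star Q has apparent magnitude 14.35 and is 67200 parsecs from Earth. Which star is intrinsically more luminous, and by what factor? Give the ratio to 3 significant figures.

Star Q is more luminous, by a factor of 7.75.

Star P: M = m − 5 log₁₀ d + 5 = 6.57 − 5·2.8267 + 5 = -2.564
Star Q: M = m − 5 log₁₀ d + 5 = 14.35 − 5·4.8274 + 5 = -4.787
ΔM = M_P − M_Q = -2.564 − (-4.787) = 2.223; smaller M is more luminous → Star Q.
L ratio = 10^(0.4 |ΔM|) = 10^0.889 = 7.750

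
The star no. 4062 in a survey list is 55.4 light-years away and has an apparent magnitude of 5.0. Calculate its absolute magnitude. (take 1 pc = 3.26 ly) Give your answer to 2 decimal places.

d = 55.4 ly / 3.26 = 16.99 pc
5 log₁₀(d/10 pc) = 5 log₁₀(16.99) − 5 = 1.151
M = m − 5 log₁₀(d/10) = 5.0 − 1.151 = 3.849

M ≈ 3.85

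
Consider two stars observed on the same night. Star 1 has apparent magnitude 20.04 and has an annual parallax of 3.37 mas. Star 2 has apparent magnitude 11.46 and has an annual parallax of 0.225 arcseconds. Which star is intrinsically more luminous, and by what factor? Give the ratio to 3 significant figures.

Star 1 is more luminous, by a factor of 1.65.

Star 1: p = 3.37 mas = 3.37×10^-3″ → d = 1/p = 296.7 pc
Star 1: M = m − 5 log₁₀ d + 5 = 20.04 − 5·2.4724 + 5 = 12.678
Star 2: d = 1/p = 1/0.225″ = 4.444 pc
Star 2: M = m − 5 log₁₀ d + 5 = 11.46 − 5·0.6478 + 5 = 13.221
ΔM = M_1 − M_2 = 12.678 − (13.221) = -0.543; smaller M is more luminous → Star 1.
L ratio = 10^(0.4 |ΔM|) = 10^0.217 = 1.649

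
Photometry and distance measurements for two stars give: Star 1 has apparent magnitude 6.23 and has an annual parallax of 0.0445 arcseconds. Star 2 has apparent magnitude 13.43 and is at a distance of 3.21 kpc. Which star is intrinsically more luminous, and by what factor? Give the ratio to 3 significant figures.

Star 1: d = 1/p = 1/0.0445″ = 22.47 pc
Star 1: M = m − 5 log₁₀ d + 5 = 6.23 − 5·1.3516 + 5 = 4.472
Star 2: d = 3.21 kpc = 3210 pc
Star 2: M = m − 5 log₁₀ d + 5 = 13.43 − 5·3.5065 + 5 = 0.897
ΔM = M_1 − M_2 = 4.472 − (0.897) = 3.574; smaller M is more luminous → Star 2.
L ratio = 10^(0.4 |ΔM|) = 10^1.430 = 26.90

Star 2 is more luminous, by a factor of 26.9.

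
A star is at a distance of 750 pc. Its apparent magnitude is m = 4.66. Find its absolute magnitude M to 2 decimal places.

M ≈ -4.72

5 log₁₀(d/10 pc) = 5 log₁₀(750.0) − 5 = 9.375
M = m − 5 log₁₀(d/10) = 4.66 − 9.375 = -4.715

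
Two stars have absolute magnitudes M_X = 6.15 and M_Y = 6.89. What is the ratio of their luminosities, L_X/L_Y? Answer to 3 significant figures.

L_X/L_Y ≈ 1.98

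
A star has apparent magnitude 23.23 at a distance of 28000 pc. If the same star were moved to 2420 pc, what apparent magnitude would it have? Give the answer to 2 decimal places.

m ≈ 17.91

Flux ∝ 1/d², so Δm = 5 log₁₀(d₂/d₁) = 5 log₁₀(2420/28000) = -5.317
m₂ = m₁ + Δm = 23.23 + (-5.317) = 17.913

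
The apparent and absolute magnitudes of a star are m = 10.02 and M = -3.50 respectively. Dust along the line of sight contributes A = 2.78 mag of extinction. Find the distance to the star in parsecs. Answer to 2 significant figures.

m − M = 5 log₁₀(d/10 pc) + A  ⇒  10.02 − (-3.50) − 2.78 = 5 log₁₀(d/10)
10.740 = 5 log₁₀(d/10)
log₁₀ d = (m − M − A)/5 + 1 = 3.1480
d = 10^3.1480 = 1406 pc

d ≈ 1400 pc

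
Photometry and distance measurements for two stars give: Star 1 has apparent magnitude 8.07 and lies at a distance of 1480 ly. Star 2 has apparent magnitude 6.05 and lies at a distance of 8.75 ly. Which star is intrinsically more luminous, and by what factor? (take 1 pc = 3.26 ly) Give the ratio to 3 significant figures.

Star 1: d = 1480 ly / 3.26 = 454.0 pc
Star 1: M = m − 5 log₁₀ d + 5 = 8.07 − 5·2.6570 + 5 = -0.215
Star 2: d = 8.75 ly / 3.26 = 2.684 pc
Star 2: M = m − 5 log₁₀ d + 5 = 6.05 − 5·0.4288 + 5 = 8.906
ΔM = M_1 − M_2 = -0.215 − (8.906) = -9.121; smaller M is more luminous → Star 1.
L ratio = 10^(0.4 |ΔM|) = 10^3.649 = 4452

Star 1 is more luminous, by a factor of 4450.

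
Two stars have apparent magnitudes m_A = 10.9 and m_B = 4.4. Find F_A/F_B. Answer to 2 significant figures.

F_A/F_B ≈ 2.5×10^-3

Magnitude difference = 6.5
Flux ratio = 10^(−0.4 Δm) = 10^(−0.4 × 6.5) = 10^-2.600 = 2.512×10^-3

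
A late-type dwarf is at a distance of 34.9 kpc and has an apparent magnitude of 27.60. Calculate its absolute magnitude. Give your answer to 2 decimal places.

M ≈ 9.89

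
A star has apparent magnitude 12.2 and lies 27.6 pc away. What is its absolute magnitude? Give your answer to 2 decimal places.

M ≈ 10.00

5 log₁₀(d/10 pc) = 5 log₁₀(27.60) − 5 = 2.205
M = m − 5 log₁₀(d/10) = 12.2 − 2.205 = 9.995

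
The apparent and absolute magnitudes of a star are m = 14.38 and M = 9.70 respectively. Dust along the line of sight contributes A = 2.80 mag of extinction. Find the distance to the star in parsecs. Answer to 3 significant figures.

m − M = 5 log₁₀(d/10 pc) + A  ⇒  14.38 − (9.70) − 2.80 = 5 log₁₀(d/10)
1.880 = 5 log₁₀(d/10)
log₁₀ d = (m − M − A)/5 + 1 = 1.3760
d = 10^1.3760 = 23.77 pc

d ≈ 23.8 pc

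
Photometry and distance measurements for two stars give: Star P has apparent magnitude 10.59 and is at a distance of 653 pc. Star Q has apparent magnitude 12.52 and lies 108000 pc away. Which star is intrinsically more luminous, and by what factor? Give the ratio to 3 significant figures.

Star Q is more luminous, by a factor of 4620.

Star P: M = m − 5 log₁₀ d + 5 = 10.59 − 5·2.8149 + 5 = 1.515
Star Q: M = m − 5 log₁₀ d + 5 = 12.52 − 5·5.0334 + 5 = -7.647
ΔM = M_P − M_Q = 1.515 − (-7.647) = 9.163; smaller M is more luminous → Star Q.
L ratio = 10^(0.4 |ΔM|) = 10^3.665 = 4624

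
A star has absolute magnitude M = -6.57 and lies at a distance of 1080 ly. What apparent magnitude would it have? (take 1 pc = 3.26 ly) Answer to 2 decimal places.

m ≈ 1.03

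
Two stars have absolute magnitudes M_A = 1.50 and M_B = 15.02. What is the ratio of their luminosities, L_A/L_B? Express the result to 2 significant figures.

L_A/L_B ≈ 260000

ΔM = M_A − M_B = -13.52
L_A/L_B = 10^(−0.4 ΔM) = 10^5.408 = 255900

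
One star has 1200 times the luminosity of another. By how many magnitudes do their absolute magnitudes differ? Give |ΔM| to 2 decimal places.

|ΔM| ≈ 7.70

Pogson: ΔM = −2.5 log₁₀(ratio) = −2.5 log₁₀(1200) = −2.5 × 3.0792 = -7.698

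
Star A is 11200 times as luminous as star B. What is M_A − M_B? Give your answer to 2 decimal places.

Pogson: ΔM = −2.5 log₁₀(ratio) = −2.5 log₁₀(11200) = −2.5 × 4.0492 = -10.123
Star A is brighter, so it has the smaller magnitude: the difference is negative.

M_A − M_B ≈ -10.12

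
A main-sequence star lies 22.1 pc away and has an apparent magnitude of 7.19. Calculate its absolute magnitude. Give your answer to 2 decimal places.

M ≈ 5.47

5 log₁₀(d/10 pc) = 5 log₁₀(22.10) − 5 = 1.722
M = m − 5 log₁₀(d/10) = 7.19 − 1.722 = 5.468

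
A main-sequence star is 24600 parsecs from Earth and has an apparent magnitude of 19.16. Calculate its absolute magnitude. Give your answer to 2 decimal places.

5 log₁₀(d/10 pc) = 5 log₁₀(24600) − 5 = 16.955
M = m − 5 log₁₀(d/10) = 19.16 − 16.955 = 2.205

M ≈ 2.21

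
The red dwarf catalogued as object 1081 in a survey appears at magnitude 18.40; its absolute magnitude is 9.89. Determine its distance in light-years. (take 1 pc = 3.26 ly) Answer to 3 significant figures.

d ≈ 1640 ly

μ = m − M = 8.510
m − M = 5 log₁₀ d − 5
log₁₀ d = (m − M)/5 + 1 = 2.7020
d = 10^2.7020 = 503.5 pc
= 1641 ly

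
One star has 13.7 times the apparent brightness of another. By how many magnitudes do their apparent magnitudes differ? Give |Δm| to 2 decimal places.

Pogson: Δm = −2.5 log₁₀(ratio) = −2.5 log₁₀(13.7) = −2.5 × 1.1367 = -2.842

|Δm| ≈ 2.84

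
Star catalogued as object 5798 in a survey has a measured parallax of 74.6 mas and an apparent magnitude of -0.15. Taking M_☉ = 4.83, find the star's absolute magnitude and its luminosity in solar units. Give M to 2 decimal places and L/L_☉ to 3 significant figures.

M ≈ -0.79; L/L_☉ ≈ 176

d = 1/p = 1000/74.6 mas = 13.40 pc
M = m − 5 log₁₀ d + 5 = -0.15 − 5·1.1273 + 5 = -0.786
M − M_☉ = -0.786 − 4.83 = -5.616
L/L_☉ = 10^(−0.4 × -5.616) = 176.4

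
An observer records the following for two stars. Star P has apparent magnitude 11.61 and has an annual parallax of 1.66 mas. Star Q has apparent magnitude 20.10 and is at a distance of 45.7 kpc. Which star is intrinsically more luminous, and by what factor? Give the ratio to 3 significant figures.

Star Q is more luminous, by a factor of 2.31.

Star P: p = 1.66 mas = 1.66×10^-3″ → d = 1/p = 602.4 pc
Star P: M = m − 5 log₁₀ d + 5 = 11.61 − 5·2.7799 + 5 = 2.711
Star Q: d = 45.7 kpc = 45700 pc
Star Q: M = m − 5 log₁₀ d + 5 = 20.10 − 5·4.6599 + 5 = 1.800
ΔM = M_P − M_Q = 2.711 − (1.800) = 0.910; smaller M is more luminous → Star Q.
L ratio = 10^(0.4 |ΔM|) = 10^0.364 = 2.312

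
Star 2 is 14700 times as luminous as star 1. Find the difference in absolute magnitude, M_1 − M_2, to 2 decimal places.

Pogson: ΔM = −2.5 log₁₀(ratio) = −2.5 log₁₀(14700) = −2.5 × 4.1673 = -10.418
Star 2 is brighter so has the smaller magnitude: M_1 − M_2 is positive.

M_1 − M_2 ≈ 10.42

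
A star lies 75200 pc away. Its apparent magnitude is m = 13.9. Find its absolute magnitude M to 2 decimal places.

5 log₁₀(d/10 pc) = 5 log₁₀(75200) − 5 = 19.381
M = m − 5 log₁₀(d/10) = 13.9 − 19.381 = -5.481

M ≈ -5.48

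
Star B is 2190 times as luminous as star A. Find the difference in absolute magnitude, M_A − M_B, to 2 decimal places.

Pogson: ΔM = −2.5 log₁₀(ratio) = −2.5 log₁₀(2190) = −2.5 × 3.3404 = -8.351
Star B is brighter so has the smaller magnitude: M_A − M_B is positive.

M_A − M_B ≈ 8.35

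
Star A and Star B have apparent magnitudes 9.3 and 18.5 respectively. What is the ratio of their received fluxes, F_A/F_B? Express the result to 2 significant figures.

F_A/F_B ≈ 4800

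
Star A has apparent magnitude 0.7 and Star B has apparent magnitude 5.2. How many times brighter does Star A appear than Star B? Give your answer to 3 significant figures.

63.1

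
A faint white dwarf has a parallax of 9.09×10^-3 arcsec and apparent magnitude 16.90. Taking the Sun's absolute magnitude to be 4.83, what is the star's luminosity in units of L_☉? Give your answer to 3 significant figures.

L/L_☉ ≈ 1.80×10^-3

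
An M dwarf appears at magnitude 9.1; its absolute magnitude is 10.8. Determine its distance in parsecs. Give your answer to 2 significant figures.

d ≈ 4.6 pc

Distance modulus: m − M = 9.1 − (10.8) = -1.700
m − M = 5 log₁₀ d − 5
log₁₀ d = (m − M)/5 + 1 = 0.6600
d = 10^0.6600 = 4.571 pc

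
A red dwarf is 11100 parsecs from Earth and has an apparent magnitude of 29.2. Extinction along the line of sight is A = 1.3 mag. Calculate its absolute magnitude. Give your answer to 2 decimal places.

5 log₁₀(d/10 pc) = 5 log₁₀(11100) − 5 = 15.227
M = m − 5 log₁₀(d/10) − A = 29.2 − 15.227 − 1.3 = 12.673

M ≈ 12.67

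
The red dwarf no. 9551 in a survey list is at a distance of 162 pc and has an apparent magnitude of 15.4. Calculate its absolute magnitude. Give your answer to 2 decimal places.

M ≈ 9.35

5 log₁₀(d/10 pc) = 5 log₁₀(162.0) − 5 = 6.048
M = m − 5 log₁₀(d/10) = 15.4 − 6.048 = 9.352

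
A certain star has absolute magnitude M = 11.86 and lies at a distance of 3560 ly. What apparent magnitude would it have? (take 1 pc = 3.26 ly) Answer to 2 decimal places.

d = 3560 ly / 3.26 = 1092 pc
m = M + 5 log₁₀ d − 5 = 11.86 + 5·3.0382 − 5 = 22.051

m ≈ 22.05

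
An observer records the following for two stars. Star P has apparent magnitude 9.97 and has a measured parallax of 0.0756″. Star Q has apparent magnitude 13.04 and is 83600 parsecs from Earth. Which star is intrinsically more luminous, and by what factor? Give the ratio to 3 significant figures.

Star P: d = 1/p = 1/0.0756″ = 13.23 pc
Star P: M = m − 5 log₁₀ d + 5 = 9.97 − 5·1.1215 + 5 = 9.363
Star Q: M = m − 5 log₁₀ d + 5 = 13.04 − 5·4.9222 + 5 = -6.571
ΔM = M_P − M_Q = 9.363 − (-6.571) = 15.934; smaller M is more luminous → Star Q.
L ratio = 10^(0.4 |ΔM|) = 10^6.373 = 2.363×10^6

Star Q is more luminous, by a factor of 2.36×10^6.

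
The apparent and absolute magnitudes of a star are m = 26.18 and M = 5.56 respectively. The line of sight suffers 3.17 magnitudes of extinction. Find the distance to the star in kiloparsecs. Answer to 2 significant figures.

m − M = 5 log₁₀(d/10 pc) + A  ⇒  26.18 − (5.56) − 3.17 = 5 log₁₀(d/10)
17.450 = 5 log₁₀(d/10)
log₁₀ d = (m − M − A)/5 + 1 = 4.4900
d = 10^4.4900 = 30900 pc
= 30.90 kpc

d ≈ 31 kpc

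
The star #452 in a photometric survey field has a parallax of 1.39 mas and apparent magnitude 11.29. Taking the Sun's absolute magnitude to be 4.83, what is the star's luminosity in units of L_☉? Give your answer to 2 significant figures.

d = 1/p = 1000/1.39 mas = 719.4 pc
M = m − 5 log₁₀ d + 5 = 11.29 − 5·2.8570 + 5 = 2.005
M − M_☉ = 2.005 − 4.83 = -2.825
L/L_☉ = 10^(−0.4 × -2.825) = 13.49

L/L_☉ ≈ 13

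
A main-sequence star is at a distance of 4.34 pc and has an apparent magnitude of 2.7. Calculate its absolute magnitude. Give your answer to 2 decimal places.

M ≈ 4.51

5 log₁₀(d/10 pc) = 5 log₁₀(4.340) − 5 = -1.813
M = m − 5 log₁₀(d/10) = 2.7 + 1.813 = 4.513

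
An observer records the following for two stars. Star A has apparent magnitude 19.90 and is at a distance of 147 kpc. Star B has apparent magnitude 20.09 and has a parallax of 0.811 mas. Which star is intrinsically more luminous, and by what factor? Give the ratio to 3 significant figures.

Star A: d = 147 kpc = 147000 pc
Star A: M = m − 5 log₁₀ d + 5 = 19.90 − 5·5.1673 + 5 = -0.937
Star B: p = 0.811 mas = 8.11×10^-4″ → d = 1/p = 1233 pc
Star B: M = m − 5 log₁₀ d + 5 = 20.09 − 5·3.0910 + 5 = 9.635
ΔM = M_A − M_B = -0.937 − (9.635) = -10.572; smaller M is more luminous → Star A.
L ratio = 10^(0.4 |ΔM|) = 10^4.229 = 16930

Star A is more luminous, by a factor of 16900.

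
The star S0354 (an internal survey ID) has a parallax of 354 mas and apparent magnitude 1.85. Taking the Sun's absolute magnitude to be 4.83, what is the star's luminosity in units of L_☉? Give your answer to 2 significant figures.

d = 1/p = 1000/354 mas = 2.825 pc
M = m − 5 log₁₀ d + 5 = 1.85 − 5·0.4510 + 5 = 4.595
M − M_☉ = 4.595 − 4.83 = -0.235
L/L_☉ = 10^(−0.4 × -0.235) = 1.242

L/L_☉ ≈ 1.2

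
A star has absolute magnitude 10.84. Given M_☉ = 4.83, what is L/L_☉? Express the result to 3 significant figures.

M − M_☉ = 10.84 − 4.83 = 6.010
L/L_☉ = 10^(−0.4 (M − M_☉)) = 10^-2.404 = 3.945×10^-3

L/L_☉ ≈ 3.94×10^-3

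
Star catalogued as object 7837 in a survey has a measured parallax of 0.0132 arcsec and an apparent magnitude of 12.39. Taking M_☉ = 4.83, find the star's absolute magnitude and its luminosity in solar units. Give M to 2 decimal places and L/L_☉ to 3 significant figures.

d = 1/p = 1/0.0132″ = 75.76 pc
M = m − 5 log₁₀ d + 5 = 12.39 − 5·1.8794 + 5 = 7.993
M − M_☉ = 7.993 − 4.83 = 3.163
L/L_☉ = 10^(−0.4 × 3.163) = 0.05431

M ≈ 7.99; L/L_☉ ≈ 0.0543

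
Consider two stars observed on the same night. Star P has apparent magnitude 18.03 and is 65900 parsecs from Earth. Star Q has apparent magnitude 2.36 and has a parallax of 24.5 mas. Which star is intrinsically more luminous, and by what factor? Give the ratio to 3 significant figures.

Star P: M = m − 5 log₁₀ d + 5 = 18.03 − 5·4.8189 + 5 = -1.064
Star Q: p = 24.5 mas = 0.0245″ → d = 1/p = 40.82 pc
Star Q: M = m − 5 log₁₀ d + 5 = 2.36 − 5·1.6108 + 5 = -0.694
ΔM = M_P − M_Q = -1.064 − (-0.694) = -0.370; smaller M is more luminous → Star P.
L ratio = 10^(0.4 |ΔM|) = 10^0.148 = 1.406

Star P is more luminous, by a factor of 1.41.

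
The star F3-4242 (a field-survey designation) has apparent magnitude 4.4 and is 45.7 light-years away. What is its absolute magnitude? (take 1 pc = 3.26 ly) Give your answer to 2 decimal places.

M ≈ 3.67

d = 45.7 ly / 3.26 = 14.02 pc
5 log₁₀(d/10 pc) = 5 log₁₀(14.02) − 5 = 0.733
M = m − 5 log₁₀(d/10) = 4.4 − 0.733 = 3.667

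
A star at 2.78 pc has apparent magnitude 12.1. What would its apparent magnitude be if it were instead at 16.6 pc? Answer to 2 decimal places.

Flux ∝ 1/d², so Δm = 5 log₁₀(d₂/d₁) = 5 log₁₀(16.6/2.78) = 3.880
m₂ = m₁ + Δm = 12.1 + (3.880) = 15.980

m ≈ 15.98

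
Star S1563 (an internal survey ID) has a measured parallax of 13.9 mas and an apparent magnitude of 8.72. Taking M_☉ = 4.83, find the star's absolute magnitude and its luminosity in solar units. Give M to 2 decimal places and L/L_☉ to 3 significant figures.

M ≈ 4.44; L/L_☉ ≈ 1.44

d = 1/p = 1000/13.9 mas = 71.94 pc
M = m − 5 log₁₀ d + 5 = 8.72 − 5·1.8570 + 5 = 4.435
M − M_☉ = 4.435 − 4.83 = -0.395
L/L_☉ = 10^(−0.4 × -0.395) = 1.439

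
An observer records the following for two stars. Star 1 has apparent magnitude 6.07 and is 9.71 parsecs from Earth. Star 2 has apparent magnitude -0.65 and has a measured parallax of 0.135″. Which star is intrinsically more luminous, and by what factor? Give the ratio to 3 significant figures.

Star 2 is more luminous, by a factor of 284.

Star 1: M = m − 5 log₁₀ d + 5 = 6.07 − 5·0.9872 + 5 = 6.134
Star 2: d = 1/p = 1/0.135″ = 7.407 pc
Star 2: M = m − 5 log₁₀ d + 5 = -0.65 − 5·0.8697 + 5 = 0.002
ΔM = M_1 − M_2 = 6.134 − (0.002) = 6.132; smaller M is more luminous → Star 2.
L ratio = 10^(0.4 |ΔM|) = 10^2.453 = 283.7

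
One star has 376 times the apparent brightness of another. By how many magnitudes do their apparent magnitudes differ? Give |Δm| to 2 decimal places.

|Δm| ≈ 6.44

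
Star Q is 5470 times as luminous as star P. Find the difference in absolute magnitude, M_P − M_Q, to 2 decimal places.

M_P − M_Q ≈ 9.34

Pogson: ΔM = −2.5 log₁₀(ratio) = −2.5 log₁₀(5470) = −2.5 × 3.7380 = -9.345
Star Q is brighter so has the smaller magnitude: M_P − M_Q is positive.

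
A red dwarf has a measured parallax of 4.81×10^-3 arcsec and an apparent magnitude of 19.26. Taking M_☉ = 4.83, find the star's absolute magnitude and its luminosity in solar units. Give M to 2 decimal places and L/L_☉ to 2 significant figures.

d = 1/p = 1/4.81×10^-3″ = 207.9 pc
M = m − 5 log₁₀ d + 5 = 19.26 − 5·2.3179 + 5 = 12.671
M − M_☉ = 12.671 − 4.83 = 7.841
L/L_☉ = 10^(−0.4 × 7.841) = 7.307×10^-4

M ≈ 12.67; L/L_☉ ≈ 7.3×10^-4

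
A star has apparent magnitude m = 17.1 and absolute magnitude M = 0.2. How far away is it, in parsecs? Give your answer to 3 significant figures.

d ≈ 24000 pc

Distance modulus: m − M = 17.1 − (0.2) = 16.900
m − M = 5 log₁₀ d − 5
log₁₀ d = (m − M)/5 + 1 = 4.3800
d = 10^4.3800 = 23990 pc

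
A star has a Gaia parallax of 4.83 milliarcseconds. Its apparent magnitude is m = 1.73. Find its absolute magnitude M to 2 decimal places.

M ≈ -4.85

p = 4.83 mas = 4.83×10^-3″ → d = 1/p = 207.0 pc
5 log₁₀(d/10 pc) = 5 log₁₀(207.0) − 5 = 6.580
M = m − 5 log₁₀(d/10) = 1.73 − 6.580 = -4.850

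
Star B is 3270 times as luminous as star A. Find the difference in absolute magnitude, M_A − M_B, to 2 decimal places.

Pogson: ΔM = −2.5 log₁₀(ratio) = −2.5 log₁₀(3270) = −2.5 × 3.5145 = -8.786
Star B is brighter so has the smaller magnitude: M_A − M_B is positive.

M_A − M_B ≈ 8.79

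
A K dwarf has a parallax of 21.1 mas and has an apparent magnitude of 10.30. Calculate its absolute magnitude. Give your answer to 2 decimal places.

M ≈ 6.92

p = 21.1 mas = 0.0211″ → d = 1/p = 47.39 pc
5 log₁₀(d/10 pc) = 5 log₁₀(47.39) − 5 = 3.379
M = m − 5 log₁₀(d/10) = 10.30 − 3.379 = 6.921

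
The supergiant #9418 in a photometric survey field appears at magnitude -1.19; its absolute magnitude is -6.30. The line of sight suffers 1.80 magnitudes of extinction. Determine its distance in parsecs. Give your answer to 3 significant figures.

d ≈ 45.9 pc

m − M = 5 log₁₀(d/10 pc) + A  ⇒  -1.19 − (-6.30) − 1.80 = 5 log₁₀(d/10)
3.310 = 5 log₁₀(d/10)
log₁₀ d = (m − M − A)/5 + 1 = 1.6620
d = 10^1.6620 = 45.92 pc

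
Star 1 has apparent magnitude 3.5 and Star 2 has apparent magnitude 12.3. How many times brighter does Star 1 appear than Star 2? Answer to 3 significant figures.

3310

Δm = 3.5 − (12.3) = -8.8
Flux ratio = 10^(−0.4 Δm) = 10^(−0.4 × -8.8) = 10^3.520 = 3311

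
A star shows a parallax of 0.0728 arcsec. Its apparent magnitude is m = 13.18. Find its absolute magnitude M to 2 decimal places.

M ≈ 12.49

d = 1/p = 1/0.0728″ = 13.74 pc
5 log₁₀(d/10 pc) = 5 log₁₀(13.74) − 5 = 0.689
M = m − 5 log₁₀(d/10) = 13.18 − 0.689 = 12.491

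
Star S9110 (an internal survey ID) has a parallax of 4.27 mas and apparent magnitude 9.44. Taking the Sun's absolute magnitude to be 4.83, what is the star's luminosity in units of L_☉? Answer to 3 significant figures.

L/L_☉ ≈ 7.85

d = 1/p = 1000/4.27 mas = 234.2 pc
M = m − 5 log₁₀ d + 5 = 9.44 − 5·2.3696 + 5 = 2.592
M − M_☉ = 2.592 − 4.83 = -2.238
L/L_☉ = 10^(−0.4 × -2.238) = 7.855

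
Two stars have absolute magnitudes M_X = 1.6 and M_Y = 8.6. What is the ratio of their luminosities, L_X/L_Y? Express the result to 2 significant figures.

ΔM = M_X − M_Y = -7.0
L_X/L_Y = 10^(−0.4 ΔM) = 10^2.800 = 631.0

L_X/L_Y ≈ 630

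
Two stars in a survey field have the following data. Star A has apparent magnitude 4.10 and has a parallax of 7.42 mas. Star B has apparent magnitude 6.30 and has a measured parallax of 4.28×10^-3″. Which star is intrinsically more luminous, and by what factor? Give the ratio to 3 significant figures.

Star A: p = 7.42 mas = 7.42×10^-3″ → d = 1/p = 134.8 pc
Star A: M = m − 5 log₁₀ d + 5 = 4.10 − 5·2.1296 + 5 = -1.548
Star B: d = 1/p = 1/4.28×10^-3″ = 233.6 pc
Star B: M = m − 5 log₁₀ d + 5 = 6.30 − 5·2.3686 + 5 = -0.543
ΔM = M_A − M_B = -1.548 − (-0.543) = -1.005; smaller M is more luminous → Star A.
L ratio = 10^(0.4 |ΔM|) = 10^0.402 = 2.524

Star A is more luminous, by a factor of 2.52.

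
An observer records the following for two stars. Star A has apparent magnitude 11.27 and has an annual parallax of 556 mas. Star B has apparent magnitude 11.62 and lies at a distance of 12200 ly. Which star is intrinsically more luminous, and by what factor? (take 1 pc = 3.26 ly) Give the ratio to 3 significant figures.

Star A: p = 556 mas = 0.556″ → d = 1/p = 1.799 pc
Star A: M = m − 5 log₁₀ d + 5 = 11.27 − 5·0.2549 + 5 = 14.995
Star B: d = 12200 ly / 3.26 = 3742 pc
Star B: M = m − 5 log₁₀ d + 5 = 11.62 − 5·3.5731 + 5 = -1.246
ΔM = M_A − M_B = 14.995 − (-1.246) = 16.241; smaller M is more luminous → Star B.
L ratio = 10^(0.4 |ΔM|) = 10^6.496 = 3.136×10^6

Star B is more luminous, by a factor of 3.14×10^6.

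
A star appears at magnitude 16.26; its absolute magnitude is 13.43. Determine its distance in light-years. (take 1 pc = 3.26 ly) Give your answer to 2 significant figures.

Distance modulus: m − M = 16.26 − (13.43) = 2.830
m − M = 5 log₁₀ d − 5
log₁₀ d = (m − M)/5 + 1 = 1.5660
d = 10^1.5660 = 36.81 pc
= 120.0 ly

d ≈ 120 ly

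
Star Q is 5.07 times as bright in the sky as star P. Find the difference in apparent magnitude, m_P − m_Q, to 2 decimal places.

Pogson: Δm = −2.5 log₁₀(ratio) = −2.5 log₁₀(5.07) = −2.5 × 0.7050 = -1.763
Star Q is brighter so has the smaller magnitude: m_P − m_Q is positive.

m_P − m_Q ≈ 1.76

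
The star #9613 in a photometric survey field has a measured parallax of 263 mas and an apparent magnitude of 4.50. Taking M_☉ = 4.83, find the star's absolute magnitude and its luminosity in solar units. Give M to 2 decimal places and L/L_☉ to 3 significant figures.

M ≈ 6.60; L/L_☉ ≈ 0.196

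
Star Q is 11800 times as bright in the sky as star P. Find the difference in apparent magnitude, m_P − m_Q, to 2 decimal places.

Pogson: Δm = −2.5 log₁₀(ratio) = −2.5 log₁₀(11800) = −2.5 × 4.0719 = -10.180
Star Q is brighter so has the smaller magnitude: m_P − m_Q is positive.

m_P − m_Q ≈ 10.18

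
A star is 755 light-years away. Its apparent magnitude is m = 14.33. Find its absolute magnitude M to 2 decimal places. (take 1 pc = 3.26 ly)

M ≈ 7.51

d = 755 ly / 3.26 = 231.6 pc
5 log₁₀(d/10 pc) = 5 log₁₀(231.6) − 5 = 6.824
M = m − 5 log₁₀(d/10) = 14.33 − 6.824 = 7.506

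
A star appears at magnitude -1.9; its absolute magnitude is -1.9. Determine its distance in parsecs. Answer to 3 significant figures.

d ≈ 10.0 pc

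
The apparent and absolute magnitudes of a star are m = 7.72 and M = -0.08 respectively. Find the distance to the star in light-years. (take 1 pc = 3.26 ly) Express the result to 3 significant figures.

μ = m − M = 7.800
m − M = 5 log₁₀ d − 5
log₁₀ d = (m − M)/5 + 1 = 2.5600
d = 10^2.5600 = 363.1 pc
= 1184 ly

d ≈ 1180 ly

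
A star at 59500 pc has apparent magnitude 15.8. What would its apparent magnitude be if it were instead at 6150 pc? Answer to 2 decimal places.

m ≈ 10.87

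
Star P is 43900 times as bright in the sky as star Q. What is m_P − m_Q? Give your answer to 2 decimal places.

Pogson: Δm = −2.5 log₁₀(ratio) = −2.5 log₁₀(43900) = −2.5 × 4.6425 = -11.606
Star P is brighter, so it has the smaller magnitude: the difference is negative.

m_P − m_Q ≈ -11.61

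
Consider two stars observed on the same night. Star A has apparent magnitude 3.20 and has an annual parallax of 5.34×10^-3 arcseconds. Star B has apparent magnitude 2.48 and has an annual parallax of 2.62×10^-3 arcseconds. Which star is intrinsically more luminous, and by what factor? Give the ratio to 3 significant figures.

Star A: d = 1/p = 1/5.34×10^-3″ = 187.3 pc
Star A: M = m − 5 log₁₀ d + 5 = 3.20 − 5·2.2725 + 5 = -3.162
Star B: d = 1/p = 1/2.62×10^-3″ = 381.7 pc
Star B: M = m − 5 log₁₀ d + 5 = 2.48 − 5·2.5817 + 5 = -5.428
ΔM = M_A − M_B = -3.162 − (-5.428) = 2.266; smaller M is more luminous → Star B.
L ratio = 10^(0.4 |ΔM|) = 10^0.906 = 8.063

Star B is more luminous, by a factor of 8.06.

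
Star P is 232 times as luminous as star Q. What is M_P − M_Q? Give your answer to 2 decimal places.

Pogson: ΔM = −2.5 log₁₀(ratio) = −2.5 log₁₀(232) = −2.5 × 2.3655 = -5.914
Star P is brighter, so it has the smaller magnitude: the difference is negative.

M_P − M_Q ≈ -5.91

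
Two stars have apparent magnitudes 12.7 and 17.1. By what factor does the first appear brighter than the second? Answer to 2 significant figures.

Δm = 12.7 − (17.1) = -4.4
Flux ratio = 10^(−0.4 Δm) = 10^(−0.4 × -4.4) = 10^1.760 = 57.54

58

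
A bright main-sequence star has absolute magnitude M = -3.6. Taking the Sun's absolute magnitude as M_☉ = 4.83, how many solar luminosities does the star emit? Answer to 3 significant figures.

L/L_☉ ≈ 2360

M − M_☉ = -3.6 − 4.83 = -8.430
L/L_☉ = 10^(−0.4 (M − M_☉)) = 10^3.372 = 2355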